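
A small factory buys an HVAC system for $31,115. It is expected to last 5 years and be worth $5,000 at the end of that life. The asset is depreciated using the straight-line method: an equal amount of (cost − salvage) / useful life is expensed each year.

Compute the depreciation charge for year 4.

Depreciable base = $31,115 − $5,000 = $26,115.
Annual expense = $26,115 / 5 = $5,223.

$5,223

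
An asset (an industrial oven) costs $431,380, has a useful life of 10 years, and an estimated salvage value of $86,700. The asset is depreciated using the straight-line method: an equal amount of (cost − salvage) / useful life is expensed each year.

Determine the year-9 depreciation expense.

Depreciable base = $431,380 − $86,700 = $344,680.
Annual expense = $344,680 / 10 = $34,468.

$34,468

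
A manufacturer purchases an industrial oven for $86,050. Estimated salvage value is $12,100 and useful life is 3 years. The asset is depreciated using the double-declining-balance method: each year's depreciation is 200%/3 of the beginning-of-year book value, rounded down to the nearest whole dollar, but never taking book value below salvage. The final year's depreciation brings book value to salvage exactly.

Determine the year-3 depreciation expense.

$0

Depreciable base = $86,050 − $12,100 = $73,950.
Year 1: ⌊$86,050 × 200%/3⌋ = $57,366. Book value $28,684.
Year 2: ⌊$28,684 × 200%/3⌋ = $19,122, capped at $16,584. Book value $12,100.
Year 3 (final): $12,100 − $12,100 = $0. Book value $12,100.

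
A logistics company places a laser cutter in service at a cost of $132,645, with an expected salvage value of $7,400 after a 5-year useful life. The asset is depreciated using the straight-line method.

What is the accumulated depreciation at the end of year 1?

Depreciable base = $132,645 − $7,400 = $125,245.
Annual expense = $125,245 / 5 = $25,049.
End of year 1: book value $107,596.
Accumulated through year 1 = $132,645 − $107,596 = $25,049.

$25,049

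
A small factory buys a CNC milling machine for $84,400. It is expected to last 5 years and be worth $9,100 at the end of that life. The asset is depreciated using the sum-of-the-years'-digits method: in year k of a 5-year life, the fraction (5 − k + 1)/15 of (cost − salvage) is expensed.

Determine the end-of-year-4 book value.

$14,120

Depreciable base = $84,400 − $9,100 = $75,300.
Sum of the years' digits = 5+4+3+2+1 = 15.
Year 1: $75,300 × 5/15 = $25,100. Book value $59,300.
Year 2: $75,300 × 4/15 = $20,080. Book value $39,220.
Year 3: $75,300 × 3/15 = $15,060. Book value $24,160.
Year 4: $75,300 × 2/15 = $10,040. Book value $14,120.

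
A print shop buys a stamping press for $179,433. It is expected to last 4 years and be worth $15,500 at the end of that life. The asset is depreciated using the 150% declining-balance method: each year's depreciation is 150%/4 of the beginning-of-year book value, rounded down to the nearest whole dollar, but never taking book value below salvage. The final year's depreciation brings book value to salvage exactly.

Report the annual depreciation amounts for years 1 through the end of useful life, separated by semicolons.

$67,287; $42,054; $26,284; $28,308

Depreciable base = $179,433 − $15,500 = $163,933.
Year 1: ⌊$179,433 × 150%/4⌋ = $67,287. Book value $112,146.
Year 2: ⌊$112,146 × 150%/4⌋ = $42,054. Book value $70,092.
Year 3: ⌊$70,092 × 150%/4⌋ = $26,284. Book value $43,808.
Year 4 (final): $43,808 − $15,500 = $28,308. Book value $15,500.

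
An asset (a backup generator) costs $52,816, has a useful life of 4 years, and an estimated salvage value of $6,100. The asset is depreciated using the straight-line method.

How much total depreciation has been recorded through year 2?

$23,358

Depreciable base = $52,816 − $6,100 = $46,716.
Annual expense = $46,716 / 4 = $11,679.
End of year 1: book value $41,137.
End of year 2: book value $29,458.
Accumulated through year 2 = $52,816 − $29,458 = $23,358.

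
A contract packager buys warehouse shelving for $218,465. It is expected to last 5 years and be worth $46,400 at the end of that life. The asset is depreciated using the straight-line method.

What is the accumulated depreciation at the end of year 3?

Depreciable base = $218,465 − $46,400 = $172,065.
Annual expense = $172,065 / 5 = $34,413.
End of year 1: book value $184,052.
End of year 2: book value $149,639.
End of year 3: book value $115,226.
Accumulated through year 3 = $218,465 − $115,226 = $103,239.

$103,239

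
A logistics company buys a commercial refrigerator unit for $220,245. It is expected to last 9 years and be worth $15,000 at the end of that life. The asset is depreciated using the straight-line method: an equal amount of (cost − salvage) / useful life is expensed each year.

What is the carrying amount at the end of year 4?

$129,025

Depreciable base = $220,245 − $15,000 = $205,245.
Annual expense = $205,245 / 9 = $22,805.
End of year 1: book value $197,440.
End of year 2: book value $174,635.
End of year 3: book value $151,830.
End of year 4: book value $129,025.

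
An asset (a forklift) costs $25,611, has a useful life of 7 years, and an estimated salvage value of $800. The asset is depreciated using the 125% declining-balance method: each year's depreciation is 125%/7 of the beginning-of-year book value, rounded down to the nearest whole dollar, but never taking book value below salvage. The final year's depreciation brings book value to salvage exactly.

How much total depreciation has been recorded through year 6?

$17,742

Depreciable base = $25,611 − $800 = $24,811.
Year 1: ⌊$25,611 × 125%/7⌋ = $4,573. Book value $21,038.
Year 2: ⌊$21,038 × 125%/7⌋ = $3,756. Book value $17,282.
Year 3: ⌊$17,282 × 125%/7⌋ = $3,086. Book value $14,196.
Year 4: ⌊$14,196 × 125%/7⌋ = $2,535. Book value $11,661.
Year 5: ⌊$11,661 × 125%/7⌋ = $2,082. Book value $9,579.
Year 6: ⌊$9,579 × 125%/7⌋ = $1,710. Book value $7,869.
Accumulated through year 6 = $25,611 − $7,869 = $17,742.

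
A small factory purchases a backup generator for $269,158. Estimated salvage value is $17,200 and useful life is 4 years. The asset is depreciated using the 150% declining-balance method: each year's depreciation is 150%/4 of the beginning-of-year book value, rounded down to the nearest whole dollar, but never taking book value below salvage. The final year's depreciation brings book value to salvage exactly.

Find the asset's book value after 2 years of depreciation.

Depreciable base = $269,158 − $17,200 = $251,958.
Year 1: ⌊$269,158 × 150%/4⌋ = $100,934. Book value $168,224.
Year 2: ⌊$168,224 × 150%/4⌋ = $63,084. Book value $105,140.

$105,140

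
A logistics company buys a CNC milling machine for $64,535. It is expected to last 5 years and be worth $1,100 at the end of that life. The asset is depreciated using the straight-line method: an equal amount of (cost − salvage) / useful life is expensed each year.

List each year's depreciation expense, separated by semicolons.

Depreciable base = $64,535 − $1,100 = $63,435.
Annual expense = $63,435 / 5 = $12,687.
End of year 1: book value $51,848.
End of year 2: book value $39,161.
End of year 3: book value $26,474.
End of year 4: book value $13,787.
End of year 5: book value $1,100.

$12,687; $12,687; $12,687; $12,687; $12,687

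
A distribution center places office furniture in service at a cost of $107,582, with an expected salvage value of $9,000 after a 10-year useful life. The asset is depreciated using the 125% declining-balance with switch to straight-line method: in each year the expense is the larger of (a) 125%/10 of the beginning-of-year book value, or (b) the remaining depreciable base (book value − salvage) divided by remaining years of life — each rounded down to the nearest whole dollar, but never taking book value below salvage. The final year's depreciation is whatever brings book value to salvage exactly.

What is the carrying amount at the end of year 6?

$45,043

Depreciable base = $107,582 − $9,000 = $98,582.
Year 1: DB = ⌊$107,582 × 125%/10⌋ = $13,447; SL = ⌊$98,582/10⌋ = $9,858 → take DB $13,447. Book value $94,135.
Year 2: DB = ⌊$94,135 × 125%/10⌋ = $11,766; SL = ⌊$85,135/9⌋ = $9,459 → take DB $11,766. Book value $82,369.
Year 3: DB = ⌊$82,369 × 125%/10⌋ = $10,296; SL = ⌊$73,369/8⌋ = $9,171 → take DB $10,296. Book value $72,073.
Year 4: DB = ⌊$72,073 × 125%/10⌋ = $9,009; SL = ⌊$63,073/7⌋ = $9,010 → take SL $9,010. Book value $63,063.
Year 5: DB = ⌊$63,063 × 125%/10⌋ = $7,882; SL = ⌊$54,063/6⌋ = $9,010 → take SL $9,010. Book value $54,053.
Year 6: DB = ⌊$54,053 × 125%/10⌋ = $6,756; SL = ⌊$45,053/5⌋ = $9,010 → take SL $9,010. Book value $45,043.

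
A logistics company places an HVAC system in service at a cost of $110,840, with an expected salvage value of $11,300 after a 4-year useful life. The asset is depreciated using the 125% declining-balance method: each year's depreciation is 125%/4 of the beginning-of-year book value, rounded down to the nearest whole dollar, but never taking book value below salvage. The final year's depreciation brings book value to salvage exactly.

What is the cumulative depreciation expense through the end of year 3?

Depreciable base = $110,840 − $11,300 = $99,540.
Year 1: ⌊$110,840 × 125%/4⌋ = $34,637. Book value $76,203.
Year 2: ⌊$76,203 × 125%/4⌋ = $23,813. Book value $52,390.
Year 3: ⌊$52,390 × 125%/4⌋ = $16,371. Book value $36,019.
Accumulated through year 3 = $110,840 − $36,019 = $74,821.

$74,821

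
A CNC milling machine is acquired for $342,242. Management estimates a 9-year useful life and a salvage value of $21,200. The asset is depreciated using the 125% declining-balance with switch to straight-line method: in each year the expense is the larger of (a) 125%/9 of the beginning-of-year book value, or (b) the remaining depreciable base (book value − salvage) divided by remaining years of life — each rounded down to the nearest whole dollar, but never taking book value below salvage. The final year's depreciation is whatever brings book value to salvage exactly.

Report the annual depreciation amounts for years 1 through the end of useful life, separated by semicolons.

$47,533; $40,931; $35,246; $32,888; $32,888; $32,889; $32,889; $32,889; $32,889

Depreciable base = $342,242 − $21,200 = $321,042.
Year 1: DB = ⌊$342,242 × 125%/9⌋ = $47,533; SL = ⌊$321,042/9⌋ = $35,671 → take DB $47,533. Book value $294,709.
Year 2: DB = ⌊$294,709 × 125%/9⌋ = $40,931; SL = ⌊$273,509/8⌋ = $34,188 → take DB $40,931. Book value $253,778.
Year 3: DB = ⌊$253,778 × 125%/9⌋ = $35,246; SL = ⌊$232,578/7⌋ = $33,225 → take DB $35,246. Book value $218,532.
Year 4: DB = ⌊$218,532 × 125%/9⌋ = $30,351; SL = ⌊$197,332/6⌋ = $32,888 → take SL $32,888. Book value $185,644.
Year 5: DB = ⌊$185,644 × 125%/9⌋ = $25,783; SL = ⌊$164,444/5⌋ = $32,888 → take SL $32,888. Book value $152,756.
Year 6: DB = ⌊$152,756 × 125%/9⌋ = $21,216; SL = ⌊$131,556/4⌋ = $32,889 → take SL $32,889. Book value $119,867.
Year 7: DB = ⌊$119,867 × 125%/9⌋ = $16,648; SL = ⌊$98,667/3⌋ = $32,889 → take SL $32,889. Book value $86,978.
Year 8: DB = ⌊$86,978 × 125%/9⌋ = $12,080; SL = ⌊$65,778/2⌋ = $32,889 → take SL $32,889. Book value $54,089.
Year 9 (final): $54,089 − $21,200 = $32,889. Book value $21,200.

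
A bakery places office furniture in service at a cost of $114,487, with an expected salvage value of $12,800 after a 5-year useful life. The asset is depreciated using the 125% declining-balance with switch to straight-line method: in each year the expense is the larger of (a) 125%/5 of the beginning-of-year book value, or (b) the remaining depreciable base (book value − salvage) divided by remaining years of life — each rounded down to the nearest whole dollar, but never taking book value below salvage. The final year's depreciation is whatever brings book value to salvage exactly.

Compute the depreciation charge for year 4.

Depreciable base = $114,487 − $12,800 = $101,687.
Year 1: DB = ⌊$114,487 × 125%/5⌋ = $28,621; SL = ⌊$101,687/5⌋ = $20,337 → take DB $28,621. Book value $85,866.
Year 2: DB = ⌊$85,866 × 125%/5⌋ = $21,466; SL = ⌊$73,066/4⌋ = $18,266 → take DB $21,466. Book value $64,400.
Year 3: DB = ⌊$64,400 × 125%/5⌋ = $16,100; SL = ⌊$51,600/3⌋ = $17,200 → take SL $17,200. Book value $47,200.
Year 4: DB = ⌊$47,200 × 125%/5⌋ = $11,800; SL = ⌊$34,400/2⌋ = $17,200 → take SL $17,200. Book value $30,000.

$17,200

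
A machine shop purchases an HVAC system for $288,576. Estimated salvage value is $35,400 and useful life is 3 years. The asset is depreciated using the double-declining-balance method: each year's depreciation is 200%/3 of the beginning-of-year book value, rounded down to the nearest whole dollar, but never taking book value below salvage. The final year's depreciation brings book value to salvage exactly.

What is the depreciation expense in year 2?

Depreciable base = $288,576 − $35,400 = $253,176.
Year 1: ⌊$288,576 × 200%/3⌋ = $192,384. Book value $96,192.
Year 2: ⌊$96,192 × 200%/3⌋ = $64,128, capped at $60,792. Book value $35,400.

$60,792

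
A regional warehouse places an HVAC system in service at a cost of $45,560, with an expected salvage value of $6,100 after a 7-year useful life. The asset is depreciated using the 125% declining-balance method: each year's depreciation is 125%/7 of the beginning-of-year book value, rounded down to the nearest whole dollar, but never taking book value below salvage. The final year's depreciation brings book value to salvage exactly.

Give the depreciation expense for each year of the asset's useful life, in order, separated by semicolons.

Depreciable base = $45,560 − $6,100 = $39,460.
Year 1: ⌊$45,560 × 125%/7⌋ = $8,135. Book value $37,425.
Year 2: ⌊$37,425 × 125%/7⌋ = $6,683. Book value $30,742.
Year 3: ⌊$30,742 × 125%/7⌋ = $5,489. Book value $25,253.
Year 4: ⌊$25,253 × 125%/7⌋ = $4,509. Book value $20,744.
Year 5: ⌊$20,744 × 125%/7⌋ = $3,704. Book value $17,040.
Year 6: ⌊$17,040 × 125%/7⌋ = $3,042. Book value $13,998.
Year 7 (final): $13,998 − $6,100 = $7,898. Book value $6,100.

$8,135; $6,683; $5,489; $4,509; $3,704; $3,042; $7,898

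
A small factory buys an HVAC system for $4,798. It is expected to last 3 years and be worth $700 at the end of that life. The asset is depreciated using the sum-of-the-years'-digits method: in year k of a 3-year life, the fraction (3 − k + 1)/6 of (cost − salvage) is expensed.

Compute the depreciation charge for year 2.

Depreciable base = $4,798 − $700 = $4,098.
Sum of the years' digits = 3+2+1 = 6.
Year 1: $4,098 × 3/6 = $2,049. Book value $2,749.
Year 2: $4,098 × 2/6 = $1,366. Book value $1,383.

$1,366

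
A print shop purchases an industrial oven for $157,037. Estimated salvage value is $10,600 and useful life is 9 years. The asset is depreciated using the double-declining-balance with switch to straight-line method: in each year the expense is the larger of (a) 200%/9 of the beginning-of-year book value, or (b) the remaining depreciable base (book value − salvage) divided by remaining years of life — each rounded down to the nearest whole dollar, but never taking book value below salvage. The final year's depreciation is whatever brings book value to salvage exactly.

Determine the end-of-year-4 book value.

Depreciable base = $157,037 − $10,600 = $146,437.
Year 1: DB = ⌊$157,037 × 200%/9⌋ = $34,897; SL = ⌊$146,437/9⌋ = $16,270 → take DB $34,897. Book value $122,140.
Year 2: DB = ⌊$122,140 × 200%/9⌋ = $27,142; SL = ⌊$111,540/8⌋ = $13,942 → take DB $27,142. Book value $94,998.
Year 3: DB = ⌊$94,998 × 200%/9⌋ = $21,110; SL = ⌊$84,398/7⌋ = $12,056 → take DB $21,110. Book value $73,888.
Year 4: DB = ⌊$73,888 × 200%/9⌋ = $16,419; SL = ⌊$63,288/6⌋ = $10,548 → take DB $16,419. Book value $57,469.

$57,469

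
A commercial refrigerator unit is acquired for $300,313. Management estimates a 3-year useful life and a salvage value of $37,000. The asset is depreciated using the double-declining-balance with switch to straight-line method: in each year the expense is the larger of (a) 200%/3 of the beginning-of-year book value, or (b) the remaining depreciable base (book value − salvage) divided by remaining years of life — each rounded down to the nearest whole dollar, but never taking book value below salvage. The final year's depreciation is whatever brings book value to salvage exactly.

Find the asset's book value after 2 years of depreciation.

$37,000

Depreciable base = $300,313 − $37,000 = $263,313.
Year 1: DB = ⌊$300,313 × 200%/3⌋ = $200,208; SL = ⌊$263,313/3⌋ = $87,771 → take DB $200,208. Book value $100,105.
Year 2: DB = ⌊$100,105 × 200%/3⌋ = $66,736; SL = ⌊$63,105/2⌋ = $31,552 → take DB $66,736, capped at $63,105. Book value $37,000.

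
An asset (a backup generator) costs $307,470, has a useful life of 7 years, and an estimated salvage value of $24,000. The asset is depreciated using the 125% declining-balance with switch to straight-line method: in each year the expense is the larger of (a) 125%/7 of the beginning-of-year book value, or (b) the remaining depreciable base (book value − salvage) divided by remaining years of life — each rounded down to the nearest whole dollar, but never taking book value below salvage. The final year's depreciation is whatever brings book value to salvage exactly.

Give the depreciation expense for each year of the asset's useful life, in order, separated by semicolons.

Depreciable base = $307,470 − $24,000 = $283,470.
Year 1: DB = ⌊$307,470 × 125%/7⌋ = $54,905; SL = ⌊$283,470/7⌋ = $40,495 → take DB $54,905. Book value $252,565.
Year 2: DB = ⌊$252,565 × 125%/7⌋ = $45,100; SL = ⌊$228,565/6⌋ = $38,094 → take DB $45,100. Book value $207,465.
Year 3: DB = ⌊$207,465 × 125%/7⌋ = $37,047; SL = ⌊$183,465/5⌋ = $36,693 → take DB $37,047. Book value $170,418.
Year 4: DB = ⌊$170,418 × 125%/7⌋ = $30,431; SL = ⌊$146,418/4⌋ = $36,604 → take SL $36,604. Book value $133,814.
Year 5: DB = ⌊$133,814 × 125%/7⌋ = $23,895; SL = ⌊$109,814/3⌋ = $36,604 → take SL $36,604. Book value $97,210.
Year 6: DB = ⌊$97,210 × 125%/7⌋ = $17,358; SL = ⌊$73,210/2⌋ = $36,605 → take SL $36,605. Book value $60,605.
Year 7 (final): $60,605 − $24,000 = $36,605. Book value $24,000.

$54,905; $45,100; $37,047; $36,604; $36,604; $36,605; $36,605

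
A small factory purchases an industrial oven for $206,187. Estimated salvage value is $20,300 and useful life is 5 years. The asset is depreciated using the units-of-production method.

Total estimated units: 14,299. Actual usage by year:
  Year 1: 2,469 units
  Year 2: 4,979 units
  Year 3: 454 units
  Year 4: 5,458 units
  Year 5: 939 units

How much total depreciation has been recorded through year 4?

$173,680

Depreciable base = $206,187 − $20,300 = $185,887.
Rate = $185,887 / 14,299 units = $13 per unit.
Year 1: 2,469 × $13 = $32,097. Book value $174,090.
Year 2: 4,979 × $13 = $64,727. Book value $109,363.
Year 3: 454 × $13 = $5,902. Book value $103,461.
Year 4: 5,458 × $13 = $70,954. Book value $32,507.
Accumulated through year 4 = $206,187 − $32,507 = $173,680.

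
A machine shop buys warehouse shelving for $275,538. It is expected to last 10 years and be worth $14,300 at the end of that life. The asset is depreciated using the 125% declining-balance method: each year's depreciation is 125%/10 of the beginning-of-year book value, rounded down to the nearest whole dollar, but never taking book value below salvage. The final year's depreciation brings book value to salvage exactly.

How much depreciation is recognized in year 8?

$13,525

Depreciable base = $275,538 − $14,300 = $261,238.
Year 1: ⌊$275,538 × 125%/10⌋ = $34,442. Book value $241,096.
Year 2: ⌊$241,096 × 125%/10⌋ = $30,137. Book value $210,959.
Year 3: ⌊$210,959 × 125%/10⌋ = $26,369. Book value $184,590.
Year 4: ⌊$184,590 × 125%/10⌋ = $23,073. Book value $161,517.
Year 5: ⌊$161,517 × 125%/10⌋ = $20,189. Book value $141,328.
Year 6: ⌊$141,328 × 125%/10⌋ = $17,666. Book value $123,662.
Year 7: ⌊$123,662 × 125%/10⌋ = $15,457. Book value $108,205.
Year 8: ⌊$108,205 × 125%/10⌋ = $13,525. Book value $94,680.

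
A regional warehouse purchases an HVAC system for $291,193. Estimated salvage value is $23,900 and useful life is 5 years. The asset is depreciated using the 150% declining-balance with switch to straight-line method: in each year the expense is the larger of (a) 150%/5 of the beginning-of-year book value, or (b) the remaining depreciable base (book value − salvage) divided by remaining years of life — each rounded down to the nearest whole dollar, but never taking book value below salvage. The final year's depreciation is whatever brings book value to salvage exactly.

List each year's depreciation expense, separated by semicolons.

Depreciable base = $291,193 − $23,900 = $267,293.
Year 1: DB = ⌊$291,193 × 150%/5⌋ = $87,357; SL = ⌊$267,293/5⌋ = $53,458 → take DB $87,357. Book value $203,836.
Year 2: DB = ⌊$203,836 × 150%/5⌋ = $61,150; SL = ⌊$179,936/4⌋ = $44,984 → take DB $61,150. Book value $142,686.
Year 3: DB = ⌊$142,686 × 150%/5⌋ = $42,805; SL = ⌊$118,786/3⌋ = $39,595 → take DB $42,805. Book value $99,881.
Year 4: DB = ⌊$99,881 × 150%/5⌋ = $29,964; SL = ⌊$75,981/2⌋ = $37,990 → take SL $37,990. Book value $61,891.
Year 5 (final): $61,891 − $23,900 = $37,991. Book value $23,900.

$87,357; $61,150; $42,805; $37,990; $37,991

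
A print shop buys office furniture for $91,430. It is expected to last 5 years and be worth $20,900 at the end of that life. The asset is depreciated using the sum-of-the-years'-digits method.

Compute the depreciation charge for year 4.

$9,404

Depreciable base = $91,430 − $20,900 = $70,530.
Sum of the years' digits = 5+4+3+2+1 = 15.
Year 1: $70,530 × 5/15 = $23,510. Book value $67,920.
Year 2: $70,530 × 4/15 = $18,808. Book value $49,112.
Year 3: $70,530 × 3/15 = $14,106. Book value $35,006.
Year 4: $70,530 × 2/15 = $9,404. Book value $25,602.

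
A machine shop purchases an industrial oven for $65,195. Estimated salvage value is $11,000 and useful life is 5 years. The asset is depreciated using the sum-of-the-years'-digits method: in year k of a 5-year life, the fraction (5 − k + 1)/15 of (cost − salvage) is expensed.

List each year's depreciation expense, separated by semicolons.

$18,065; $14,452; $10,839; $7,226; $3,613

Depreciable base = $65,195 − $11,000 = $54,195.
Sum of the years' digits = 5+4+3+2+1 = 15.
Year 1: $54,195 × 5/15 = $18,065. Book value $47,130.
Year 2: $54,195 × 4/15 = $14,452. Book value $32,678.
Year 3: $54,195 × 3/15 = $10,839. Book value $21,839.
Year 4: $54,195 × 2/15 = $7,226. Book value $14,613.
Year 5: $54,195 × 1/15 = $3,613. Book value $11,000.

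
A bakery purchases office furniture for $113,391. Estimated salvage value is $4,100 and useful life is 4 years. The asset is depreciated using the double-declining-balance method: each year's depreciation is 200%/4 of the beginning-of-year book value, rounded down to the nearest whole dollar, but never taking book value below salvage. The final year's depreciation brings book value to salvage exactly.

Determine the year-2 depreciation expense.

$28,348

Depreciable base = $113,391 − $4,100 = $109,291.
Year 1: ⌊$113,391 × 200%/4⌋ = $56,695. Book value $56,696.
Year 2: ⌊$56,696 × 200%/4⌋ = $28,348. Book value $28,348.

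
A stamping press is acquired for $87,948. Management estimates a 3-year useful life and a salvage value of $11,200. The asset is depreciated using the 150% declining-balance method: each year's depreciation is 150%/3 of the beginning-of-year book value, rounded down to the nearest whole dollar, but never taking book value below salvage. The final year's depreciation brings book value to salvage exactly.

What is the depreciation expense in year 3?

$10,787

Depreciable base = $87,948 − $11,200 = $76,748.
Year 1: ⌊$87,948 × 150%/3⌋ = $43,974. Book value $43,974.
Year 2: ⌊$43,974 × 150%/3⌋ = $21,987. Book value $21,987.
Year 3 (final): $21,987 − $11,200 = $10,787. Book value $11,200.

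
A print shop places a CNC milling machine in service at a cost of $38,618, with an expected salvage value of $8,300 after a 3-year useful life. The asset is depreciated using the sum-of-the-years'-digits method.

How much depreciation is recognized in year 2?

$10,106

Depreciable base = $38,618 − $8,300 = $30,318.
Sum of the years' digits = 3+2+1 = 6.
Year 1: $30,318 × 3/6 = $15,159. Book value $23,459.
Year 2: $30,318 × 2/6 = $10,106. Book value $13,353.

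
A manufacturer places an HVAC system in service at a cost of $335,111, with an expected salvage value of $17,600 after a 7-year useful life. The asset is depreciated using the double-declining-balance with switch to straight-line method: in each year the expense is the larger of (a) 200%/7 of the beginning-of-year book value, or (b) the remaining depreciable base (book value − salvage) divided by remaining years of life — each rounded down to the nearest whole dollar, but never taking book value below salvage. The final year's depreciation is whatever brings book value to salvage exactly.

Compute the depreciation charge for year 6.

$22,355

Depreciable base = $335,111 − $17,600 = $317,511.
Year 1: DB = ⌊$335,111 × 200%/7⌋ = $95,746; SL = ⌊$317,511/7⌋ = $45,358 → take DB $95,746. Book value $239,365.
Year 2: DB = ⌊$239,365 × 200%/7⌋ = $68,390; SL = ⌊$221,765/6⌋ = $36,960 → take DB $68,390. Book value $170,975.
Year 3: DB = ⌊$170,975 × 200%/7⌋ = $48,850; SL = ⌊$153,375/5⌋ = $30,675 → take DB $48,850. Book value $122,125.
Year 4: DB = ⌊$122,125 × 200%/7⌋ = $34,892; SL = ⌊$104,525/4⌋ = $26,131 → take DB $34,892. Book value $87,233.
Year 5: DB = ⌊$87,233 × 200%/7⌋ = $24,923; SL = ⌊$69,633/3⌋ = $23,211 → take DB $24,923. Book value $62,310.
Year 6: DB = ⌊$62,310 × 200%/7⌋ = $17,802; SL = ⌊$44,710/2⌋ = $22,355 → take SL $22,355. Book value $39,955.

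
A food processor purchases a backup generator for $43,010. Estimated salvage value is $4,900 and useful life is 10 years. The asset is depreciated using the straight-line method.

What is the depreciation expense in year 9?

$3,811

Depreciable base = $43,010 − $4,900 = $38,110.
Annual expense = $38,110 / 10 = $3,811.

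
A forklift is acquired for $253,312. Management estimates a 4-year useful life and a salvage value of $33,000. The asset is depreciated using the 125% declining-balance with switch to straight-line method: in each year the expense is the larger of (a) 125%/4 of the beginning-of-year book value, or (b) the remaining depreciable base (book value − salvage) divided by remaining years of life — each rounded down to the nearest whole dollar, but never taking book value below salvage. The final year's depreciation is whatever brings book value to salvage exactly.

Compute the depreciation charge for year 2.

$54,422

Depreciable base = $253,312 − $33,000 = $220,312.
Year 1: DB = ⌊$253,312 × 125%/4⌋ = $79,160; SL = ⌊$220,312/4⌋ = $55,078 → take DB $79,160. Book value $174,152.
Year 2: DB = ⌊$174,152 × 125%/4⌋ = $54,422; SL = ⌊$141,152/3⌋ = $47,050 → take DB $54,422. Book value $119,730.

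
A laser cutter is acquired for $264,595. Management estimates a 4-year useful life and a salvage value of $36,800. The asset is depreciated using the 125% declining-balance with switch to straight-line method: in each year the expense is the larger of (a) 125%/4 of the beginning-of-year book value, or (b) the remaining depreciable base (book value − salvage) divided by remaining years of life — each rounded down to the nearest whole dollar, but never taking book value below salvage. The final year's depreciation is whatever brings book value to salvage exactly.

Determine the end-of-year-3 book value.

$80,932

Depreciable base = $264,595 − $36,800 = $227,795.
Year 1: DB = ⌊$264,595 × 125%/4⌋ = $82,685; SL = ⌊$227,795/4⌋ = $56,948 → take DB $82,685. Book value $181,910.
Year 2: DB = ⌊$181,910 × 125%/4⌋ = $56,846; SL = ⌊$145,110/3⌋ = $48,370 → take DB $56,846. Book value $125,064.
Year 3: DB = ⌊$125,064 × 125%/4⌋ = $39,082; SL = ⌊$88,264/2⌋ = $44,132 → take SL $44,132. Book value $80,932.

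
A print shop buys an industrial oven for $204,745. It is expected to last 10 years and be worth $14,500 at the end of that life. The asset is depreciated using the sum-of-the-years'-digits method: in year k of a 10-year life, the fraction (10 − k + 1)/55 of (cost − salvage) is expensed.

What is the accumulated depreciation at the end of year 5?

Depreciable base = $204,745 − $14,500 = $190,245.
Sum of the years' digits = 10+9+8+7+6+5+4+3+2+1 = 55.
Year 1: $190,245 × 10/55 = $34,590. Book value $170,155.
Year 2: $190,245 × 9/55 = $31,131. Book value $139,024.
Year 3: $190,245 × 8/55 = $27,672. Book value $111,352.
Year 4: $190,245 × 7/55 = $24,213. Book value $87,139.
Year 5: $190,245 × 6/55 = $20,754. Book value $66,385.
Accumulated through year 5 = $204,745 − $66,385 = $138,360.

$138,360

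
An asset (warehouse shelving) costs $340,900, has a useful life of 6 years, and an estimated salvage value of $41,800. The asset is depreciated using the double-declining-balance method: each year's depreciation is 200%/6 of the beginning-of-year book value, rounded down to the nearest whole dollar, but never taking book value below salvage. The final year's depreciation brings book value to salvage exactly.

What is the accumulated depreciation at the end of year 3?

$239,892

Depreciable base = $340,900 − $41,800 = $299,100.
Year 1: ⌊$340,900 × 200%/6⌋ = $113,633. Book value $227,267.
Year 2: ⌊$227,267 × 200%/6⌋ = $75,755. Book value $151,512.
Year 3: ⌊$151,512 × 200%/6⌋ = $50,504. Book value $101,008.
Accumulated through year 3 = $340,900 − $101,008 = $239,892.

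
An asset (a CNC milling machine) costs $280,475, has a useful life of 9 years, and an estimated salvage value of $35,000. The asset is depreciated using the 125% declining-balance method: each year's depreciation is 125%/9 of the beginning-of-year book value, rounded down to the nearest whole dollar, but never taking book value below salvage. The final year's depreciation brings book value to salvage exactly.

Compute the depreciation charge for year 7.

Depreciable base = $280,475 − $35,000 = $245,475.
Year 1: ⌊$280,475 × 125%/9⌋ = $38,954. Book value $241,521.
Year 2: ⌊$241,521 × 125%/9⌋ = $33,544. Book value $207,977.
Year 3: ⌊$207,977 × 125%/9⌋ = $28,885. Book value $179,092.
Year 4: ⌊$179,092 × 125%/9⌋ = $24,873. Book value $154,219.
Year 5: ⌊$154,219 × 125%/9⌋ = $21,419. Book value $132,800.
Year 6: ⌊$132,800 × 125%/9⌋ = $18,444. Book value $114,356.
Year 7: ⌊$114,356 × 125%/9⌋ = $15,882. Book value $98,474.

$15,882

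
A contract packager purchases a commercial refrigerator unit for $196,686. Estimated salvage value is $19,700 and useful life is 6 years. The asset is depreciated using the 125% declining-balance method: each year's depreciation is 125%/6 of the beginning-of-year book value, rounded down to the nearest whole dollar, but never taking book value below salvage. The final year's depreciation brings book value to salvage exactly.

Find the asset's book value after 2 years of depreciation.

Depreciable base = $196,686 − $19,700 = $176,986.
Year 1: ⌊$196,686 × 125%/6⌋ = $40,976. Book value $155,710.
Year 2: ⌊$155,710 × 125%/6⌋ = $32,439. Book value $123,271.

$123,271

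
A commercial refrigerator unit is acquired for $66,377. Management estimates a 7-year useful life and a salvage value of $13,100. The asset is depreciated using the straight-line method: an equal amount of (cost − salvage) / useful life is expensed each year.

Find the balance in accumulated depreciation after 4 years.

Depreciable base = $66,377 − $13,100 = $53,277.
Annual expense = $53,277 / 7 = $7,611.
End of year 1: book value $58,766.
End of year 2: book value $51,155.
End of year 3: book value $43,544.
End of year 4: book value $35,933.
Accumulated through year 4 = $66,377 − $35,933 = $30,444.

$30,444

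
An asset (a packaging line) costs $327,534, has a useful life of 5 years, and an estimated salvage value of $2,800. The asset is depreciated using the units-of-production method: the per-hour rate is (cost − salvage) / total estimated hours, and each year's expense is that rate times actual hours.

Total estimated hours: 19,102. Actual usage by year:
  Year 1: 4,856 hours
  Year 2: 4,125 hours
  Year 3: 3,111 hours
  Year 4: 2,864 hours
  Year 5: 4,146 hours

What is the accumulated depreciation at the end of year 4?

Depreciable base = $327,534 − $2,800 = $324,734.
Rate = $324,734 / 19,102 hours = $17 per hour.
Year 1: 4,856 × $17 = $82,552. Book value $244,982.
Year 2: 4,125 × $17 = $70,125. Book value $174,857.
Year 3: 3,111 × $17 = $52,887. Book value $121,970.
Year 4: 2,864 × $17 = $48,688. Book value $73,282.
Accumulated through year 4 = $327,534 − $73,282 = $254,252.

$254,252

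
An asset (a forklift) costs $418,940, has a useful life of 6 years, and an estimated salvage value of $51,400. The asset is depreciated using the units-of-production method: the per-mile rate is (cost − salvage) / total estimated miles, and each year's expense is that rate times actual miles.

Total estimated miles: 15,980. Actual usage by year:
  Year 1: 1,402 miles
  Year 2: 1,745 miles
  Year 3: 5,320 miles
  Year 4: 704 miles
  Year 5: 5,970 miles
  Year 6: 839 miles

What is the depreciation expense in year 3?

Depreciable base = $418,940 − $51,400 = $367,540.
Rate = $367,540 / 15,980 miles = $23 per mile.
Year 1: 1,402 × $23 = $32,246. Book value $386,694.
Year 2: 1,745 × $23 = $40,135. Book value $346,559.
Year 3: 5,320 × $23 = $122,360. Book value $224,199.

$122,360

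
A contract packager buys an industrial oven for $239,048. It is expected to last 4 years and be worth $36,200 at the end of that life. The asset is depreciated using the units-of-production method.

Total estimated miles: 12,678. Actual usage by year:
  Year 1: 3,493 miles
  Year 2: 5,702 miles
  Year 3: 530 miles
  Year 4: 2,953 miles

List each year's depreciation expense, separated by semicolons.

$55,888; $91,232; $8,480; $47,248

Depreciable base = $239,048 − $36,200 = $202,848.
Rate = $202,848 / 12,678 miles = $16 per mile.
Year 1: 3,493 × $16 = $55,888. Book value $183,160.
Year 2: 5,702 × $16 = $91,232. Book value $91,928.
Year 3: 530 × $16 = $8,480. Book value $83,448.
Year 4: 2,953 × $16 = $47,248. Book value $36,200.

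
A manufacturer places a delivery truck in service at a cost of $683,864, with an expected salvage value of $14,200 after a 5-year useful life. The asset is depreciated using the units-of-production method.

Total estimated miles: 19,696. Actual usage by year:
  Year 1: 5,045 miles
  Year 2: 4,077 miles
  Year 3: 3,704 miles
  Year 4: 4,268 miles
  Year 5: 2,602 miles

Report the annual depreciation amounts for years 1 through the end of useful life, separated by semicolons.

Depreciable base = $683,864 − $14,200 = $669,664.
Rate = $669,664 / 19,696 miles = $34 per mile.
Year 1: 5,045 × $34 = $171,530. Book value $512,334.
Year 2: 4,077 × $34 = $138,618. Book value $373,716.
Year 3: 3,704 × $34 = $125,936. Book value $247,780.
Year 4: 4,268 × $34 = $145,112. Book value $102,668.
Year 5: 2,602 × $34 = $88,468. Book value $14,200.

$171,530; $138,618; $125,936; $145,112; $88,468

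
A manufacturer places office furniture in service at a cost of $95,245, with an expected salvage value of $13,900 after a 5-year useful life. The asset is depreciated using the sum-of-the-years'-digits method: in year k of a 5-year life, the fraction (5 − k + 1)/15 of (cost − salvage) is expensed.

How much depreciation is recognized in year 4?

$10,846

Depreciable base = $95,245 − $13,900 = $81,345.
Sum of the years' digits = 5+4+3+2+1 = 15.
Year 1: $81,345 × 5/15 = $27,115. Book value $68,130.
Year 2: $81,345 × 4/15 = $21,692. Book value $46,438.
Year 3: $81,345 × 3/15 = $16,269. Book value $30,169.
Year 4: $81,345 × 2/15 = $10,846. Book value $19,323.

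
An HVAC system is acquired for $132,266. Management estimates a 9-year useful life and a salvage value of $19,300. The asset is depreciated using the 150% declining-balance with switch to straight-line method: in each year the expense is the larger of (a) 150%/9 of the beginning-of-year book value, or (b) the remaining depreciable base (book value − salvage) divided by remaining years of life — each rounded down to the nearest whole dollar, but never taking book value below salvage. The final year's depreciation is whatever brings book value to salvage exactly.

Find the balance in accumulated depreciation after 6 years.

$87,969

Depreciable base = $132,266 − $19,300 = $112,966.
Year 1: DB = ⌊$132,266 × 150%/9⌋ = $22,044; SL = ⌊$112,966/9⌋ = $12,551 → take DB $22,044. Book value $110,222.
Year 2: DB = ⌊$110,222 × 150%/9⌋ = $18,370; SL = ⌊$90,922/8⌋ = $11,365 → take DB $18,370. Book value $91,852.
Year 3: DB = ⌊$91,852 × 150%/9⌋ = $15,308; SL = ⌊$72,552/7⌋ = $10,364 → take DB $15,308. Book value $76,544.
Year 4: DB = ⌊$76,544 × 150%/9⌋ = $12,757; SL = ⌊$57,244/6⌋ = $9,540 → take DB $12,757. Book value $63,787.
Year 5: DB = ⌊$63,787 × 150%/9⌋ = $10,631; SL = ⌊$44,487/5⌋ = $8,897 → take DB $10,631. Book value $53,156.
Year 6: DB = ⌊$53,156 × 150%/9⌋ = $8,859; SL = ⌊$33,856/4⌋ = $8,464 → take DB $8,859. Book value $44,297.
Accumulated through year 6 = $132,266 − $44,297 = $87,969.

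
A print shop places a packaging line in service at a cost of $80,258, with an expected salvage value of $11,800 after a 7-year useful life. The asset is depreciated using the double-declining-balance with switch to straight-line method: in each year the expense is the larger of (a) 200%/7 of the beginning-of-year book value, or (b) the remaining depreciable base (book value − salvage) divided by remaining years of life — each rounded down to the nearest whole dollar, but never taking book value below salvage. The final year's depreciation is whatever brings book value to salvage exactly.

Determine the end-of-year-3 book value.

$29,250

Depreciable base = $80,258 − $11,800 = $68,458.
Year 1: DB = ⌊$80,258 × 200%/7⌋ = $22,930; SL = ⌊$68,458/7⌋ = $9,779 → take DB $22,930. Book value $57,328.
Year 2: DB = ⌊$57,328 × 200%/7⌋ = $16,379; SL = ⌊$45,528/6⌋ = $7,588 → take DB $16,379. Book value $40,949.
Year 3: DB = ⌊$40,949 × 200%/7⌋ = $11,699; SL = ⌊$29,149/5⌋ = $5,829 → take DB $11,699. Book value $29,250.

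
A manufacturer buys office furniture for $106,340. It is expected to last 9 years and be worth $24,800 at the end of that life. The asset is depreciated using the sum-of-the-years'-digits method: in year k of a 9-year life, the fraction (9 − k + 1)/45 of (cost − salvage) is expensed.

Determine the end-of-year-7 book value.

Depreciable base = $106,340 − $24,800 = $81,540.
Sum of the years' digits = 9+8+7+6+5+4+3+2+1 = 45.
Year 1: $81,540 × 9/45 = $16,308. Book value $90,032.
Year 2: $81,540 × 8/45 = $14,496. Book value $75,536.
Year 3: $81,540 × 7/45 = $12,684. Book value $62,852.
Year 4: $81,540 × 6/45 = $10,872. Book value $51,980.
Year 5: $81,540 × 5/45 = $9,060. Book value $42,920.
Year 6: $81,540 × 4/45 = $7,248. Book value $35,672.
Year 7: $81,540 × 3/45 = $5,436. Book value $30,236.

$30,236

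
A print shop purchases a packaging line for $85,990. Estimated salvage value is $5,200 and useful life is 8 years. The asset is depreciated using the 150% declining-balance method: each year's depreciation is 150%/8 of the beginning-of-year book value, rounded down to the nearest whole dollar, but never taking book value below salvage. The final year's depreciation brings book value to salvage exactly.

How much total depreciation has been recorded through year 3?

$39,866

Depreciable base = $85,990 − $5,200 = $80,790.
Year 1: ⌊$85,990 × 150%/8⌋ = $16,123. Book value $69,867.
Year 2: ⌊$69,867 × 150%/8⌋ = $13,100. Book value $56,767.
Year 3: ⌊$56,767 × 150%/8⌋ = $10,643. Book value $46,124.
Accumulated through year 3 = $85,990 − $46,124 = $39,866.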